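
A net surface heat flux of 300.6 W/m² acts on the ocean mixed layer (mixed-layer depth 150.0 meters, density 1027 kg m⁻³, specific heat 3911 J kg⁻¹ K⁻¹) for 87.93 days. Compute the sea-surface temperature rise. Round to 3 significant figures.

3.79 K

Areal heat capacity C = ρ c_p D = 1027 × 3911 × 150.0 = 6.02×10^8 J m⁻² K⁻¹.
Net heat input Q = F Δt = 300.6 × (87.93 days × 86400 s/day) = 2.28×10^9 J/m².
ΔT = Q / C = 2.28×10^9 / 6.02×10^8 = 3.79 K.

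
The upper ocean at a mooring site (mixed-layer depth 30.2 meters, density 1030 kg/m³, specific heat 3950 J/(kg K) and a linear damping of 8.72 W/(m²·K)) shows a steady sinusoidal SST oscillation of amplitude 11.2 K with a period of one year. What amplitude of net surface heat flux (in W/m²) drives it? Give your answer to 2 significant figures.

290

Areal heat capacity C = ρ c_p D = 1030 × 3950 × 30.2 = 1.23×10^8 J m⁻² K⁻¹.
ω = 2π / 3.15×10^7 s = 1.99×10^-7 s⁻¹.
√((Cω)² + λ²) = √((24.5)² + 8.72²) = 26.0 W/(m²·K).
F₀ = A × √((Cω)²+λ²) = 11.2 × 26.0 = 291 W/m².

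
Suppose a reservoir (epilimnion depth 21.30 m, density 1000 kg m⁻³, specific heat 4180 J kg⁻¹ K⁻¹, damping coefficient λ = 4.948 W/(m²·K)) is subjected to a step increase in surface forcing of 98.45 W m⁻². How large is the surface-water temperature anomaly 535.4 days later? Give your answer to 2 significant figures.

Areal heat capacity C = ρ c_p D = 1000 × 4180 × 21.30 = 8.90×10^7 J/(m²·K).
τ = C / λ = 8.90×10^7 / 4.948 = 1.80×10^7 s.
Equilibrium anomaly ΔT_eq = F / λ = 98.45 / 4.948 = 19.9 K.
t = 535.4 days = 4.63×10^7 s, so t/τ = 2.57.
ΔT(t) = ΔT_eq (1 − e^(−t/τ)) = 19.9 × (1 − e^−2.57) = 18.4 K.

18 K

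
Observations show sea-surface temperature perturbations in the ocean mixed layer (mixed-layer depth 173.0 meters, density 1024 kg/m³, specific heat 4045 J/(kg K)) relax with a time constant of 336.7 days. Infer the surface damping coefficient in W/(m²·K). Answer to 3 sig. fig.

24.6

Areal heat capacity C = ρ c_p D = 1024 × 4045 × 173.0 = 7.17×10^8 J/(m²·K).
τ = 336.7 days = 2.91×10^7 s.
λ = C / τ = 7.17×10^8 / 2.91×10^7 = 24.6 W/(m²·K).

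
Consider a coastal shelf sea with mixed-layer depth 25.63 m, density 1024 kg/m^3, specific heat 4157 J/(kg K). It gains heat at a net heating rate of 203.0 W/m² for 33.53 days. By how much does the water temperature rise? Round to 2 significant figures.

5.4 K

Areal heat capacity C = ρ c_p D = 1024 × 4157 × 25.63 = 1.09×10^8 J/(m^2 K).
Net heat input Q = F Δt = 203.0 × (33.53 days × 86400 s/day) = 5.88×10^8 J/m².
ΔT = Q / C = 5.88×10^8 / 1.09×10^8 = 5.39 K.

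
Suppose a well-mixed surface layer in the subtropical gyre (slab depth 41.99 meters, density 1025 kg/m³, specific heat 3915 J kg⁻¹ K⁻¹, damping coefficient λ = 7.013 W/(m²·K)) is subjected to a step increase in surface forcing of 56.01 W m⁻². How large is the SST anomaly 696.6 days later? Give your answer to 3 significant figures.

7.33 K

Areal heat capacity C = ρ c_p D = 1025 × 3915 × 41.99 = 1.69×10^8 J/(m^2 K).
τ = C / λ = 1.69×10^8 / 7.013 = 2.40×10^7 s.
Equilibrium anomaly ΔT_eq = F / λ = 56.01 / 7.013 = 7.99 K.
t = 696.6 days = 6.02×10^7 s, so t/τ = 2.50.
ΔT(t) = ΔT_eq (1 − e^(−t/τ)) = 7.99 × (1 − e^−2.50) = 7.33 K.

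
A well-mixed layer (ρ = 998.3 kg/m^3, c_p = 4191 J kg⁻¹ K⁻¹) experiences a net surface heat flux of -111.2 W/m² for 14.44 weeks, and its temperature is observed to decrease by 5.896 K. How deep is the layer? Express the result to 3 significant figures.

39.4 m

Heat input Q = F Δt = -111.2 × 8.73×10^6 s = -9.71×10^8 J/m².
Required areal heat capacity C = Q / ΔT = 1.65×10^8 J/(m²·K).
Depth D = C / (ρ c_p) = 1.65×10^8 / (998.3 × 4191) = 39.4 m.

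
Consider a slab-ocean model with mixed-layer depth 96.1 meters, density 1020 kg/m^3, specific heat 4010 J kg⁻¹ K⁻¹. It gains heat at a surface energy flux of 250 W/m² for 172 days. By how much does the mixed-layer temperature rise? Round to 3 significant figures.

9.45 K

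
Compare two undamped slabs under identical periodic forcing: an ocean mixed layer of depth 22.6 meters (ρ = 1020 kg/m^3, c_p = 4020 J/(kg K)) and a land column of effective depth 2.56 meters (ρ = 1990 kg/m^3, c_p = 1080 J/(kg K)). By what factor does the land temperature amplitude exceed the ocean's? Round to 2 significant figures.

17

C_ocean = 1020 × 4020 × 22.6 = 9.27×10^7 J/(m²·K).
C_land = 1990 × 1080 × 2.56 = 5.50×10^6 J/(m²·K).
Undamped amplitude ∝ 1/C, so A_land/A_ocean = C_ocean/C_land = 16.8.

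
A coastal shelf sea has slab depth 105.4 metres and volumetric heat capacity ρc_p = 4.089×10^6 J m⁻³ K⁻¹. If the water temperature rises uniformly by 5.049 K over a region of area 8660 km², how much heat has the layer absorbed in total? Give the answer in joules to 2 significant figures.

1.9×10^19 J

Areal heat capacity C = ρc_p × D = 4.089×10^6 × 105.4 = 4.31×10^8 J/(m²·K).
Heat per unit area: q = C ΔT = 4.31×10^8 × 5.049 = 2.18×10^9 J/m².
Total heat: Q = q × A = 2.18×10^9 × (8660 × 10⁶ m²) = 1.88×10^19 J.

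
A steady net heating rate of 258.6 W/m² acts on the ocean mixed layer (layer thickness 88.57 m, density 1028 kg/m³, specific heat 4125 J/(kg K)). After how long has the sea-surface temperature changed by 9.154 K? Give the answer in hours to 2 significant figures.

3700 hours

Areal heat capacity C = ρ c_p D = 1028 × 4125 × 88.57 = 3.76×10^8 J/(m^2 K).
Time required: Δt = C ΔT / F = 3.76×10^8 × 9.154 / 258.6 = 1.33×10^7 s.
In hours: 1.33×10^7 s / (3600 s/hour) = 3690 hours.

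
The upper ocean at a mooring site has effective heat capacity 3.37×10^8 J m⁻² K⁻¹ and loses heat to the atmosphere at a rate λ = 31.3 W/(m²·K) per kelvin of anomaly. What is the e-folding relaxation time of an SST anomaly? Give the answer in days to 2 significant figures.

Areal heat capacity C = 3.37×10^8 J m⁻² K⁻¹ (given).
Relaxation time τ = C / λ = 3.37×10^8 / 31.3 = 1.08×10^7 s.
In days: 1.08×10^7 s / (86400 s/day) = 125 days.

120 days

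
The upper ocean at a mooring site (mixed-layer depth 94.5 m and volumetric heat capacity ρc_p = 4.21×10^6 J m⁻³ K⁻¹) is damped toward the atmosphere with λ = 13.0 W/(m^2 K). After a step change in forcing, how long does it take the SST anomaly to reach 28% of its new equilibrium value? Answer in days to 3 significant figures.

116 days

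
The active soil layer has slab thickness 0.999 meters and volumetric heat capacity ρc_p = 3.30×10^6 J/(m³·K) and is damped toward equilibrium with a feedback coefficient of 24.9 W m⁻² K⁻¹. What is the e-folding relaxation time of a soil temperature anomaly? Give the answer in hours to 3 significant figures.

36.8 hours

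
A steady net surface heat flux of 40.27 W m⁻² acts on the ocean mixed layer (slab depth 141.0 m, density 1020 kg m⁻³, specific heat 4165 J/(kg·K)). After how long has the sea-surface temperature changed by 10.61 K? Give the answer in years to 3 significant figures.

5.00 years

Areal heat capacity C = ρ c_p D = 1020 × 4165 × 141.0 = 5.99×10^8 J/(m²·K).
Time required: Δt = C ΔT / F = 5.99×10^8 × 10.61 / 40.27 = 1.58×10^8 s.
In years: 1.58×10^8 s / (3.156×10^7 s/year) = 5.00 years.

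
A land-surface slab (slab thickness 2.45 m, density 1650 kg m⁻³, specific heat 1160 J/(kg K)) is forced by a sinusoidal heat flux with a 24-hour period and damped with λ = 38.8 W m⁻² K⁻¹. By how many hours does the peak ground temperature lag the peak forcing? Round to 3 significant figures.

Areal heat capacity C = ρ c_p D = 1650 × 1160 × 2.45 = 4.69×10^6 J/(m^2 K).
ω = 2π / 86400 s = 7.27×10^-5 s⁻¹.
Phase lag φ = arctan(Cω/λ) = arctan(341/38.8) = 1.46 rad.
Time lag = φ / ω = 1.46 / 7.27×10^-5 = 20000 s = 5.57 hours.

5.57 hours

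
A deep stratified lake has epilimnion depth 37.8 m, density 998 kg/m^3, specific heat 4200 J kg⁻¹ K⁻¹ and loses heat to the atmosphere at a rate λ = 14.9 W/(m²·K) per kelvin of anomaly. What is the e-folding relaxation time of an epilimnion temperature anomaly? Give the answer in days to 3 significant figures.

Areal heat capacity C = ρ c_p D = 998 × 4200 × 37.8 = 1.58×10^8 J m⁻² K⁻¹.
Relaxation time τ = C / λ = 1.58×10^8 / 14.9 = 1.06×10^7 s.
In days: 1.06×10^7 s / (86400 s/day) = 123 days.

123 days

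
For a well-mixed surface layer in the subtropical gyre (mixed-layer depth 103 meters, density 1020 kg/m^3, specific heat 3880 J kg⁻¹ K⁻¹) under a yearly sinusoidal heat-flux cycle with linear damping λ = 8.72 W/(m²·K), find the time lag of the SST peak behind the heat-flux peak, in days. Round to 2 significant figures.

85 days

Areal heat capacity C = ρ c_p D = 1020 × 3880 × 103 = 4.08×10^8 J/(m²·K).
ω = 2π / 3.15×10^7 s = 1.99×10^-7 s⁻¹.
Phase lag φ = arctan(Cω/λ) = arctan(81.2/8.72) = 1.46 rad.
Time lag = φ / ω = 1.46 / 1.99×10^-7 = 7.35×10^6 s = 85.0 days.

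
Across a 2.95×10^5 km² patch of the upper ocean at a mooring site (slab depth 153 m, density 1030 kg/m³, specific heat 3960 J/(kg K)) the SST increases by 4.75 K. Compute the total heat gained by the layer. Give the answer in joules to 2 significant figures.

8.7×10^20 J

Areal heat capacity C = ρ c_p D = 1030 × 3960 × 153 = 6.24×10^8 J/(m^2 K).
Heat per unit area: q = C ΔT = 6.24×10^8 × 4.75 = 2.96×10^9 J/m².
Total heat: Q = q × A = 2.96×10^9 × (2.95×10^5 × 10⁶ m²) = 8.74×10^20 J.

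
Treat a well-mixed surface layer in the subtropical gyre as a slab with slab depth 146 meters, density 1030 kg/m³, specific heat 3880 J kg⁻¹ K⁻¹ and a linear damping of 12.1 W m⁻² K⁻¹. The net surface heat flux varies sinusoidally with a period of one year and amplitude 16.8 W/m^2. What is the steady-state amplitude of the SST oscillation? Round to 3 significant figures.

Areal heat capacity C = ρ c_p D = 1030 × 3880 × 146 = 5.83×10^8 J/(m^2 K).
Angular frequency ω = 2π / T = 2π / 3.15×10^7 s = 1.99×10^-7 s⁻¹.
√((Cω)² + λ²) = √((116)² + 12.1²) = 117 W/(m²·K).
Amplitude A = F₀ / √((Cω)²+λ²) = 16.8 / 117 = 0.144 K.

0.144 K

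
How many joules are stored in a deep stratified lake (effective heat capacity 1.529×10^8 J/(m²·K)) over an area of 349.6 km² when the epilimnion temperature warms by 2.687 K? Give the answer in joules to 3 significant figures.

Areal heat capacity C = 1.529×10^8 J/(m²·K) (given).
Heat per unit area: q = C ΔT = 1.53×10^8 × 2.687 = 4.11×10^8 J/m².
Total heat: Q = q × A = 4.11×10^8 × (349.6 × 10⁶ m²) = 1.44×10^17 J.

1.44×10^17 J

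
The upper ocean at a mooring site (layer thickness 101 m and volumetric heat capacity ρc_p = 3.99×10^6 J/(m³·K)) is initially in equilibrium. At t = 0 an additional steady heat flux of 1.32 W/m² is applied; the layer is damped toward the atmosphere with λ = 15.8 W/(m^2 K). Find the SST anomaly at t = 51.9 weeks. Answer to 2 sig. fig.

0.059 K

Areal heat capacity C = ρc_p × D = 3.99×10^6 × 101 = 4.03×10^8 J/(m^2 K).
τ = C / λ = 4.03×10^8 / 15.8 = 2.55×10^7 s.
Equilibrium anomaly ΔT_eq = F / λ = 1.32 / 15.8 = 0.0835 K.
t = 51.9 weeks = 3.14×10^7 s, so t/τ = 1.23.
ΔT(t) = ΔT_eq (1 − e^(−t/τ)) = 0.0835 × (1 − e^−1.23) = 0.0591 K.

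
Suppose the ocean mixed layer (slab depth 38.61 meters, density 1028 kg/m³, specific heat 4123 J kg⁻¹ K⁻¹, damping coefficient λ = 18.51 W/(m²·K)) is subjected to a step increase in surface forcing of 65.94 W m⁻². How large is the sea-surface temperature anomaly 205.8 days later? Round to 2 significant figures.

3.1 K

Areal heat capacity C = ρ c_p D = 1028 × 4123 × 38.61 = 1.64×10^8 J m⁻² K⁻¹.
τ = C / λ = 1.64×10^8 / 18.51 = 8.84×10^6 s.
Equilibrium anomaly ΔT_eq = F / λ = 65.94 / 18.51 = 3.56 K.
t = 205.8 days = 1.78×10^7 s, so t/τ = 2.01.
ΔT(t) = ΔT_eq (1 − e^(−t/τ)) = 3.56 × (1 − e^−2.01) = 3.09 K.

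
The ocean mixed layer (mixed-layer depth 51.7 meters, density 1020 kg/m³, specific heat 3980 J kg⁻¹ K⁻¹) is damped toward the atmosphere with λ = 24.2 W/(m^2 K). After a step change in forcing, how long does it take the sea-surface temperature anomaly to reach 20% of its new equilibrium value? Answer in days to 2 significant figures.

22 days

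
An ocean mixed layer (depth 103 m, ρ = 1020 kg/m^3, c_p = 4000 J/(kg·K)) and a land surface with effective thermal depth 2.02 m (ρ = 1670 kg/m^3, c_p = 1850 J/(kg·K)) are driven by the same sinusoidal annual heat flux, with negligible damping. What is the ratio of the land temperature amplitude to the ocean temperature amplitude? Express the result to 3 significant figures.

C_ocean = 1020 × 4000 × 103 = 4.20×10^8 J/(m²·K).
C_land = 1670 × 1850 × 2.02 = 6.24×10^6 J/(m²·K).
Undamped amplitude ∝ 1/C, so A_land/A_ocean = C_ocean/C_land = 67.3.

67.3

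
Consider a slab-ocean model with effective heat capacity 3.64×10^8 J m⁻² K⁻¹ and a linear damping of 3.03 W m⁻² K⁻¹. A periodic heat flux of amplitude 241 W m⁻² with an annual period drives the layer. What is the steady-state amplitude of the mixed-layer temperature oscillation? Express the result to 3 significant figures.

Areal heat capacity C = 3.64×10^8 J m⁻² K⁻¹ (given).
Angular frequency ω = 2π / T = 2π / 3.15×10^7 s = 1.99×10^-7 s⁻¹.
√((Cω)² + λ²) = √((72.5)² + 3.03²) = 72.6 W/(m²·K).
Amplitude A = F₀ / √((Cω)²+λ²) = 241 / 72.6 = 3.32 K.

3.32 K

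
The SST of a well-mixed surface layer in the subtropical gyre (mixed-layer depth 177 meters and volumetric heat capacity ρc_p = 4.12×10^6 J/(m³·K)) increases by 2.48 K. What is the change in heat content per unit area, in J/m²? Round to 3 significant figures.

1.81×10^9

Areal heat capacity C = ρc_p × D = 4.12×10^6 × 177 = 7.29×10^8 J/(m²·K).
ΔQ = C ΔT = 7.29×10^8 × 2.48 = 1.81×10^9 J/m².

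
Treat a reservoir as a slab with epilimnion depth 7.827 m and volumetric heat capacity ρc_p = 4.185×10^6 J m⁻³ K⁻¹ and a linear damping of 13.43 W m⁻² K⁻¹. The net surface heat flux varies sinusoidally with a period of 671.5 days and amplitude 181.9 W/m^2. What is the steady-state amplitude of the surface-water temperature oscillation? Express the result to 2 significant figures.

13 K

Areal heat capacity C = ρc_p × D = 4.185×10^6 × 7.827 = 3.28×10^7 J/(m²·K).
Angular frequency ω = 2π / T = 2π / 5.80×10^7 s = 1.08×10^-7 s⁻¹.
√((Cω)² + λ²) = √((3.55)² + 13.43²) = 13.9 W/(m²·K).
Amplitude A = F₀ / √((Cω)²+λ²) = 181.9 / 13.9 = 13.1 K.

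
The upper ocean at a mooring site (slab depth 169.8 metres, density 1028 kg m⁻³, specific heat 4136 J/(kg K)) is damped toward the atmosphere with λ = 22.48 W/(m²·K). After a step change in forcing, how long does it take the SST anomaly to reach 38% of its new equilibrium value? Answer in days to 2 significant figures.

180 days

Areal heat capacity C = ρ c_p D = 1028 × 4136 × 169.8 = 7.22×10^8 J/(m²·K).
τ = C / λ = 7.22×10^8 / 22.48 = 3.21×10^7 s.
Fraction reached: 1 − e^(−t/τ) = 0.38 ⇒ t = −τ ln(1 − 0.38) = τ × 0.478.
t = 1.54×10^7 s = 178 days.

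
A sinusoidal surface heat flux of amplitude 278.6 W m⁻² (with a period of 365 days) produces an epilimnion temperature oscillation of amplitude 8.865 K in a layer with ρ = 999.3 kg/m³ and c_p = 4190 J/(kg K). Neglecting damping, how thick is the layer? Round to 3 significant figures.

37.7 m

ω = 2π / 3.15×10^7 s = 1.99×10^-7 s⁻¹.
Required C = F₀ / (A ω) = 278.6 / (8.865 × 1.99×10^-7) = 1.58×10^8 J/(m²·K).
D = C / (ρ c_p) = 1.58×10^8 / (999.3 × 4190) = 37.7 m.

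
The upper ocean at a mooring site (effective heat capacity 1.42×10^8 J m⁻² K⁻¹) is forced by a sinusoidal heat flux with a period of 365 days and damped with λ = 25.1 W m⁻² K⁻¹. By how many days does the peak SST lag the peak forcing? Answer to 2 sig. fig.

Areal heat capacity C = 1.42×10^8 J m⁻² K⁻¹ (given).
ω = 2π / 3.15×10^7 s = 1.99×10^-7 s⁻¹.
Phase lag φ = arctan(Cω/λ) = arctan(28.3/25.1) = 0.845 rad.
Time lag = φ / ω = 0.845 / 1.99×10^-7 = 4.24×10^6 s = 49.1 days.

49 days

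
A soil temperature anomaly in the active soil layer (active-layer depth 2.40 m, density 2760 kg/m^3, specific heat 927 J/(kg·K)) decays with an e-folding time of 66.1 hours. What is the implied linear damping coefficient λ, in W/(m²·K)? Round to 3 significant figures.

25.8

Areal heat capacity C = ρ c_p D = 2760 × 927 × 2.40 = 6.14×10^6 J/(m²·K).
τ = 66.1 hours = 2.38×10^5 s.
λ = C / τ = 6.14×10^6 / 2.38×10^5 = 25.8 W/(m²·K).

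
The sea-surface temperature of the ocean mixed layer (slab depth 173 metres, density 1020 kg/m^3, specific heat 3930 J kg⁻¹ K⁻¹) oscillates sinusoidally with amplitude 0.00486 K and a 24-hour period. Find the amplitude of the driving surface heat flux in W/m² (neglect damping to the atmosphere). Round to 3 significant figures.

Areal heat capacity C = ρ c_p D = 1020 × 3930 × 173 = 6.93×10^8 J/(m²·K).
ω = 2π / 86400 s = 7.27×10^-5 s⁻¹.
Cω = 6.93×10^8 × 7.27×10^-5 = 50400 W/(m²·K).
F₀ = A × Cω = 0.00486 × 50400 = 245 W/m².

245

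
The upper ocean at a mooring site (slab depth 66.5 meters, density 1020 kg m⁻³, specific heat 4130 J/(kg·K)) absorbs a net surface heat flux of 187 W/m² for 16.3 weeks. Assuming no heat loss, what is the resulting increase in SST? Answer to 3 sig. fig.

6.58 K

Areal heat capacity C = ρ c_p D = 1020 × 4130 × 66.5 = 2.80×10^8 J/(m²·K).
Net heat input Q = F Δt = 187 × (16.3 weeks × 6.048×10^5 s/week) = 1.84×10^9 J/m².
ΔT = Q / C = 1.84×10^9 / 2.80×10^8 = 6.58 K.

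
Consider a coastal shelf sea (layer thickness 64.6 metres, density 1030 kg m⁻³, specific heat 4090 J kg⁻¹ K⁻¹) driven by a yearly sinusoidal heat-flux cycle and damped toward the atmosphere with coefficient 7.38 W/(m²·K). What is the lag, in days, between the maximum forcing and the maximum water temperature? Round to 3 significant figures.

Areal heat capacity C = ρ c_p D = 1030 × 4090 × 64.6 = 2.72×10^8 J/(m²·K).
ω = 2π / 3.15×10^7 s = 1.99×10^-7 s⁻¹.
Phase lag φ = arctan(Cω/λ) = arctan(54.2/7.38) = 1.44 rad.
Time lag = φ / ω = 1.44 / 1.99×10^-7 = 7.21×10^6 s = 83.4 days.

83.4 days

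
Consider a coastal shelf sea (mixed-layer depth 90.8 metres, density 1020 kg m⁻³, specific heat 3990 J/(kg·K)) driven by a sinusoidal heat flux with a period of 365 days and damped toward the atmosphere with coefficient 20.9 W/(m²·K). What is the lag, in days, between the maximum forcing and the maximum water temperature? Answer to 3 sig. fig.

75.2 days

Areal heat capacity C = ρ c_p D = 1020 × 3990 × 90.8 = 3.70×10^8 J/(m²·K).
ω = 2π / 3.15×10^7 s = 1.99×10^-7 s⁻¹.
Phase lag φ = arctan(Cω/λ) = arctan(73.6/20.9) = 1.29 rad.
Time lag = φ / ω = 1.29 / 1.99×10^-7 = 6.50×10^6 s = 75.2 days.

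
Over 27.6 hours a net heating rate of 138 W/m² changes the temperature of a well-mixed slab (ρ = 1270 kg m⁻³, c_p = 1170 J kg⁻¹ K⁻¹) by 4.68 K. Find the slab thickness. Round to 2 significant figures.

Heat input Q = F Δt = 138 × 99400 s = 1.37×10^7 J/m².
Required areal heat capacity C = Q / ΔT = 2.93×10^6 J/(m²·K).
Depth D = C / (ρ c_p) = 2.93×10^6 / (1270 × 1170) = 1.97 m.

2.0 m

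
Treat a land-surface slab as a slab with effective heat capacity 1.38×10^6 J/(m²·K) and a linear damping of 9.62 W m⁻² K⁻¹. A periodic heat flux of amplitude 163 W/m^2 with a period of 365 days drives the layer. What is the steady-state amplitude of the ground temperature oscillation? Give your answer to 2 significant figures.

17 K

Areal heat capacity C = 1.38×10^6 J/(m²·K) (given).
Angular frequency ω = 2π / T = 2π / 3.15×10^7 s = 1.99×10^-7 s⁻¹.
√((Cω)² + λ²) = √((0.275)² + 9.62²) = 9.62 W/(m²·K).
Amplitude A = F₀ / √((Cω)²+λ²) = 163 / 9.62 = 16.9 K.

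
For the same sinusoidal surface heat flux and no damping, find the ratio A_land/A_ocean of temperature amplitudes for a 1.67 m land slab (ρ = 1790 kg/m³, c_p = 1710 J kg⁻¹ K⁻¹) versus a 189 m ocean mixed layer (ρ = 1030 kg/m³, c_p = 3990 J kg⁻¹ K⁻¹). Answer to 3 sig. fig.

C_ocean = 1030 × 3990 × 189 = 7.77×10^8 J/(m²·K).
C_land = 1790 × 1710 × 1.67 = 5.11×10^6 J/(m²·K).
Undamped amplitude ∝ 1/C, so A_land/A_ocean = C_ocean/C_land = 152.

152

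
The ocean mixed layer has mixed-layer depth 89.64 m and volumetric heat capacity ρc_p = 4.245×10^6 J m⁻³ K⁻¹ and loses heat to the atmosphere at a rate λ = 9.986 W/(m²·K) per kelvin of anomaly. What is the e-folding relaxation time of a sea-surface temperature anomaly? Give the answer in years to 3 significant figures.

1.21 years

Areal heat capacity C = ρc_p × D = 4.245×10^6 × 89.64 = 3.81×10^8 J/(m²·K).
Relaxation time τ = C / λ = 3.81×10^8 / 9.986 = 3.81×10^7 s.
In years: 3.81×10^7 s / (3.156×10^7 s/year) = 1.21 years.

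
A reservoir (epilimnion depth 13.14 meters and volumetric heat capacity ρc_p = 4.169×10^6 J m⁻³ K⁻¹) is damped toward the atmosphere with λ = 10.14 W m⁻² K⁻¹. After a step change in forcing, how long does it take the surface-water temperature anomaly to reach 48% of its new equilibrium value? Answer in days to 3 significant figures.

40.9 days

Areal heat capacity C = ρc_p × D = 4.169×10^6 × 13.14 = 5.48×10^7 J/(m²·K).
τ = C / λ = 5.48×10^7 / 10.14 = 5.40×10^6 s.
Fraction reached: 1 − e^(−t/τ) = 0.48 ⇒ t = −τ ln(1 − 0.48) = τ × 0.654.
t = 3.53×10^6 s = 40.9 days.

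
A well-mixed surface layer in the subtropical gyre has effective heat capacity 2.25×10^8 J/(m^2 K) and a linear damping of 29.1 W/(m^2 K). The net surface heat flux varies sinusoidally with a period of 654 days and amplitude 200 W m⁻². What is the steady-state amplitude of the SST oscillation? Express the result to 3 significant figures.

5.21 K

Areal heat capacity C = 2.25×10^8 J/(m^2 K) (given).
Angular frequency ω = 2π / T = 2π / 5.65×10^7 s = 1.11×10^-7 s⁻¹.
√((Cω)² + λ²) = √((25.0)² + 29.1²) = 38.4 W/(m²·K).
Amplitude A = F₀ / √((Cω)²+λ²) = 200 / 38.4 = 5.21 K.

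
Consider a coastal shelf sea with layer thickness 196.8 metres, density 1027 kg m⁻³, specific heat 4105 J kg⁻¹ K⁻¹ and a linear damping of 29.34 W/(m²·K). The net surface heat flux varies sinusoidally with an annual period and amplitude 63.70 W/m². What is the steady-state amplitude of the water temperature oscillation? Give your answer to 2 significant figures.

Areal heat capacity C = ρ c_p D = 1027 × 4105 × 196.8 = 8.30×10^8 J/(m^2 K).
Angular frequency ω = 2π / T = 2π / 3.15×10^7 s = 1.99×10^-7 s⁻¹.
√((Cω)² + λ²) = √((165)² + 29.34²) = 168 W/(m²·K).
Amplitude A = F₀ / √((Cω)²+λ²) = 63.70 / 168 = 0.379 K.

0.38 K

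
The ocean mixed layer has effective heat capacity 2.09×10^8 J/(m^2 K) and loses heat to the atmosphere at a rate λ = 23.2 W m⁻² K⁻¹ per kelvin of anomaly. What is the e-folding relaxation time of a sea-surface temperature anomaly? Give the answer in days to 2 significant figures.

100 days

Areal heat capacity C = 2.09×10^8 J/(m^2 K) (given).
Relaxation time τ = C / λ = 2.09×10^8 / 23.2 = 9.01×10^6 s.
In days: 9.01×10^6 s / (86400 s/day) = 104 days.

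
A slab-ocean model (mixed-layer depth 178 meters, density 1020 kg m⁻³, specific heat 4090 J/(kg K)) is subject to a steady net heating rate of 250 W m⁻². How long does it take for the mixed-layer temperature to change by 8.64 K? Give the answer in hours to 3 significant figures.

Areal heat capacity C = ρ c_p D = 1020 × 4090 × 178 = 7.43×10^8 J m⁻² K⁻¹.
Time required: Δt = C ΔT / F = 7.43×10^8 × 8.64 / 250 = 2.57×10^7 s.
In hours: 2.57×10^7 s / (3600 s/hour) = 7130 hours.

7130 hours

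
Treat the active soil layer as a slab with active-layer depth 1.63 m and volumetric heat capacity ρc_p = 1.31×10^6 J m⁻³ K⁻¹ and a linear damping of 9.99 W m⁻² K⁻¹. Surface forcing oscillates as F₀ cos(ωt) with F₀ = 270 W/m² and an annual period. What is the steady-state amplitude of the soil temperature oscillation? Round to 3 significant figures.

27.0 K

Areal heat capacity C = ρc_p × D = 1.31×10^6 × 1.63 = 2.14×10^6 J/(m²·K).
Angular frequency ω = 2π / T = 2π / 3.15×10^7 s = 1.99×10^-7 s⁻¹.
√((Cω)² + λ²) = √((0.425)² + 9.99²) = 10.0 W/(m²·K).
Amplitude A = F₀ / √((Cω)²+λ²) = 270 / 10.0 = 27.0 K.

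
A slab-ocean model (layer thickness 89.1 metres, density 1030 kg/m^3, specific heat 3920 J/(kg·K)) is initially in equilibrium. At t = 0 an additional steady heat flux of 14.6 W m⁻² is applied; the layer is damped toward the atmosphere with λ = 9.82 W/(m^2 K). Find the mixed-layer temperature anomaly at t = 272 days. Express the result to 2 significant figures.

0.70 K

Areal heat capacity C = ρ c_p D = 1030 × 3920 × 89.1 = 3.60×10^8 J/(m^2 K).
τ = C / λ = 3.60×10^8 / 9.82 = 3.66×10^7 s.
Equilibrium anomaly ΔT_eq = F / λ = 14.6 / 9.82 = 1.49 K.
t = 272 days = 2.35×10^7 s, so t/τ = 0.641.
ΔT(t) = ΔT_eq (1 − e^(−t/τ)) = 1.49 × (1 − e^−0.641) = 0.704 K.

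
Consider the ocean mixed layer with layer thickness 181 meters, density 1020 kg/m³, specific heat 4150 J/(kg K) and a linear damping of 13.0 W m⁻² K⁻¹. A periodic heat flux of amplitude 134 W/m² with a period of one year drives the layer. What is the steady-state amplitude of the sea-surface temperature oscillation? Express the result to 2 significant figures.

0.87 K

Areal heat capacity C = ρ c_p D = 1020 × 4150 × 181 = 7.66×10^8 J/(m^2 K).
Angular frequency ω = 2π / T = 2π / 3.15×10^7 s = 1.99×10^-7 s⁻¹.
√((Cω)² + λ²) = √((153)² + 13.0²) = 153 W/(m²·K).
Amplitude A = F₀ / √((Cω)²+λ²) = 134 / 153 = 0.875 K.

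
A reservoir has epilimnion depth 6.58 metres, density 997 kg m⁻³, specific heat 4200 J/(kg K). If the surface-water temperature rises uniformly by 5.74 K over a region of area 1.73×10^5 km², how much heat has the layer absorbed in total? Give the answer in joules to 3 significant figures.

Areal heat capacity C = ρ c_p D = 997 × 4200 × 6.58 = 2.76×10^7 J/(m^2 K).
Heat per unit area: q = C ΔT = 2.76×10^7 × 5.74 = 1.58×10^8 J/m².
Total heat: Q = q × A = 1.58×10^8 × (1.73×10^5 × 10⁶ m²) = 2.74×10^19 J.

2.74×10^19 J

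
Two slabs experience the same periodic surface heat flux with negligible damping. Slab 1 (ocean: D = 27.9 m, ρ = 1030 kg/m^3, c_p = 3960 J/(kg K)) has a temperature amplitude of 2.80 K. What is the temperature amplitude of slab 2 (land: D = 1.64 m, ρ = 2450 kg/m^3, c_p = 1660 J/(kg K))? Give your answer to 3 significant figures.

47.8 K

C_ocean = 1.14×10^8 J/(m²·K); C_land = 6.67×10^6 J/(m²·K).
A ∝ 1/C ⇒ A_land = A_ocean × C_ocean/C_land = 2.80 × 17.1 = 47.8 K.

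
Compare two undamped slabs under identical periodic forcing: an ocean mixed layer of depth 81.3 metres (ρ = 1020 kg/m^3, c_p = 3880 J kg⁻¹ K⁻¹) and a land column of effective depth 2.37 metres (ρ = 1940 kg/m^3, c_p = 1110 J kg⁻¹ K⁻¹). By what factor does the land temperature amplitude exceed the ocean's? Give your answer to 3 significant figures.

C_ocean = 1020 × 3880 × 81.3 = 3.22×10^8 J/(m²·K).
C_land = 1940 × 1110 × 2.37 = 5.10×10^6 J/(m²·K).
Undamped amplitude ∝ 1/C, so A_land/A_ocean = C_ocean/C_land = 63.0.

63.0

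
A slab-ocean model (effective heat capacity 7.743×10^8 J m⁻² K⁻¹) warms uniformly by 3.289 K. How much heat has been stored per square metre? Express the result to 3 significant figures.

2.55×10^9

Areal heat capacity C = 7.743×10^8 J m⁻² K⁻¹ (given).
ΔQ = C ΔT = 7.74×10^8 × 3.289 = 2.55×10^9 J/m².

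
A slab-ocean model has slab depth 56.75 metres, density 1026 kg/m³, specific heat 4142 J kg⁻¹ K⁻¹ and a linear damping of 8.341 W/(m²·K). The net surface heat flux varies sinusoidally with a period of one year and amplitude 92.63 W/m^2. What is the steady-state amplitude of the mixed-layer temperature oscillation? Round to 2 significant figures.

1.9 K

Areal heat capacity C = ρ c_p D = 1026 × 4142 × 56.75 = 2.41×10^8 J/(m²·K).
Angular frequency ω = 2π / T = 2π / 3.15×10^7 s = 1.99×10^-7 s⁻¹.
√((Cω)² + λ²) = √((48.1)² + 8.341²) = 48.8 W/(m²·K).
Amplitude A = F₀ / √((Cω)²+λ²) = 92.63 / 48.8 = 1.90 K.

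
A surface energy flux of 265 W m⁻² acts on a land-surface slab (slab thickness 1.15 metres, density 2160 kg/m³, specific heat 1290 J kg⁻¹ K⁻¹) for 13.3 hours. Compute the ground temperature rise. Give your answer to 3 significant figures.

3.96 K

Areal heat capacity C = ρ c_p D = 2160 × 1290 × 1.15 = 3.20×10^6 J/(m²·K).
Net heat input Q = F Δt = 265 × (13.3 hours × 3600 s/hour) = 1.27×10^7 J/m².
ΔT = Q / C = 1.27×10^7 / 3.20×10^6 = 3.96 K.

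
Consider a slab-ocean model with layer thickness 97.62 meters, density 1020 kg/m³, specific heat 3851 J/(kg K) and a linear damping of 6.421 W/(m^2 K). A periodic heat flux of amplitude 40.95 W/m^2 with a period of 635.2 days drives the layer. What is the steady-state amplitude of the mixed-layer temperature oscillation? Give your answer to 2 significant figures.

0.92 K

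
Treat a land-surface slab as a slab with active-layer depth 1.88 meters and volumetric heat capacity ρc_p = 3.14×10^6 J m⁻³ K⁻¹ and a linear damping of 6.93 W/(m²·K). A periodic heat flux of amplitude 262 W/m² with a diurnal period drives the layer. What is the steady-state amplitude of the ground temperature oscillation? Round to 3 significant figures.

0.610 K

Areal heat capacity C = ρc_p × D = 3.14×10^6 × 1.88 = 5.90×10^6 J/(m^2 K).
Angular frequency ω = 2π / T = 2π / 86400 s = 7.27×10^-5 s⁻¹.
√((Cω)² + λ²) = √((429)² + 6.93²) = 429 W/(m²·K).
Amplitude A = F₀ / √((Cω)²+λ²) = 262 / 429 = 0.610 K.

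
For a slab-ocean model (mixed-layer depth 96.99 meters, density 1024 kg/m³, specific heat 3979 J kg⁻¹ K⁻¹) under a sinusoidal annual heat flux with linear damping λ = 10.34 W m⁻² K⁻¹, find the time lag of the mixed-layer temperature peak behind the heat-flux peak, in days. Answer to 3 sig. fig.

83.7 days

Areal heat capacity C = ρ c_p D = 1024 × 3979 × 96.99 = 3.95×10^8 J m⁻² K⁻¹.
ω = 2π / 3.15×10^7 s = 1.99×10^-7 s⁻¹.
Phase lag φ = arctan(Cω/λ) = arctan(78.7/10.34) = 1.44 rad.
Time lag = φ / ω = 1.44 / 1.99×10^-7 = 7.23×10^6 s = 83.7 days.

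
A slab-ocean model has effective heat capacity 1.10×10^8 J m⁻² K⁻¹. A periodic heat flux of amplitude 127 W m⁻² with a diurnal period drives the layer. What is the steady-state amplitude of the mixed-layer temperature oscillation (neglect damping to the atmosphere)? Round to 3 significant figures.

Areal heat capacity C = 1.10×10^8 J m⁻² K⁻¹ (given).
Angular frequency ω = 2π / T = 2π / 86400 s = 7.27×10^-5 s⁻¹.
Cω = 1.10×10^8 × 7.27×10^-5 = 8000 W/(m²·K).
Amplitude A = F₀ / (Cω) = 127 / 8000 = 0.0159 K.

0.0159 K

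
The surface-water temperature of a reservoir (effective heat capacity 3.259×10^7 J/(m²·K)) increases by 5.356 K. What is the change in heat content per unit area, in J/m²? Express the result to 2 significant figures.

Areal heat capacity C = 3.259×10^7 J/(m²·K) (given).
ΔQ = C ΔT = 3.26×10^7 × 5.356 = 1.75×10^8 J/m².

1.7×10^8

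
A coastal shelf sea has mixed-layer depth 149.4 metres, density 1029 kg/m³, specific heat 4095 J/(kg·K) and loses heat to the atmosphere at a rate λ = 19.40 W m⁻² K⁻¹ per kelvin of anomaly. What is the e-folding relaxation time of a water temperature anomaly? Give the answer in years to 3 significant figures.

Areal heat capacity C = ρ c_p D = 1029 × 4095 × 149.4 = 6.30×10^8 J/(m^2 K).
Relaxation time τ = C / λ = 6.30×10^8 / 19.40 = 3.25×10^7 s.
In years: 3.25×10^7 s / (3.156×10^7 s/year) = 1.03 years.

1.03 years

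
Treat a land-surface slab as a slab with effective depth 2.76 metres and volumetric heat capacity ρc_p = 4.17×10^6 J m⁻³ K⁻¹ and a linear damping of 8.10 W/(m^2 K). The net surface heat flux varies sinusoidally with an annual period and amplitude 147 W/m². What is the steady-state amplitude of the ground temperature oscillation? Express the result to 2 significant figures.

17 K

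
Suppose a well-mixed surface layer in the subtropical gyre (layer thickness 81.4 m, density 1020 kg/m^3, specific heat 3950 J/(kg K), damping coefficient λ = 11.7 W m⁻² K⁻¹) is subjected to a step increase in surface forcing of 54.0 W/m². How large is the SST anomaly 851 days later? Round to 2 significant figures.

Areal heat capacity C = ρ c_p D = 1020 × 3950 × 81.4 = 3.28×10^8 J/(m²·K).
τ = C / λ = 3.28×10^8 / 11.7 = 2.80×10^7 s.
Equilibrium anomaly ΔT_eq = F / λ = 54.0 / 11.7 = 4.62 K.
t = 851 days = 7.35×10^7 s, so t/τ = 2.62.
ΔT(t) = ΔT_eq (1 − e^(−t/τ)) = 4.62 × (1 − e^−2.62) = 4.28 K.

4.3 K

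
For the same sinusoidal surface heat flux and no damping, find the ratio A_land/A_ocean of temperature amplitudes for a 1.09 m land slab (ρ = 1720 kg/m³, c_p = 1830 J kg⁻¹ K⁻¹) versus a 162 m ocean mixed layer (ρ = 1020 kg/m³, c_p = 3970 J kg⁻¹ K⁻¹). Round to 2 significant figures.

190

C_ocean = 1020 × 3970 × 162 = 6.56×10^8 J/(m²·K).
C_land = 1720 × 1830 × 1.09 = 3.43×10^6 J/(m²·K).
Undamped amplitude ∝ 1/C, so A_land/A_ocean = C_ocean/C_land = 191.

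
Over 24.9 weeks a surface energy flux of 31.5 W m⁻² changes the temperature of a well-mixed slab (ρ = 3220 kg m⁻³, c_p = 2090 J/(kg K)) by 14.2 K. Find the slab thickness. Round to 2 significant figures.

5.0 m

Heat input Q = F Δt = 31.5 × 1.51×10^7 s = 4.74×10^8 J/m².
Required areal heat capacity C = Q / ΔT = 3.34×10^7 J/(m²·K).
Depth D = C / (ρ c_p) = 3.34×10^7 / (3220 × 2090) = 4.96 m.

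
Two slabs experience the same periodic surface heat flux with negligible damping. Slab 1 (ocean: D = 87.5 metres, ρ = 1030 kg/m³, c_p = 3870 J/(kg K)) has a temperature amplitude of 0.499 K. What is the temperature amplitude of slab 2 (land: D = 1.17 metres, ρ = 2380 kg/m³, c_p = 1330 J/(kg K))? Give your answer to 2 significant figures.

47 K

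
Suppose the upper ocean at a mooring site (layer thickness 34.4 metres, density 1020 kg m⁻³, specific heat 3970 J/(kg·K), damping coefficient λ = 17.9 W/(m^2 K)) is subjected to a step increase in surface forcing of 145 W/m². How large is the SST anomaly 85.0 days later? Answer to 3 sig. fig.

Areal heat capacity C = ρ c_p D = 1020 × 3970 × 34.4 = 1.39×10^8 J m⁻² K⁻¹.
τ = C / λ = 1.39×10^8 / 17.9 = 7.78×10^6 s.
Equilibrium anomaly ΔT_eq = F / λ = 145 / 17.9 = 8.10 K.
t = 85.0 days = 7.34×10^6 s, so t/τ = 0.944.
ΔT(t) = ΔT_eq (1 − e^(−t/τ)) = 8.10 × (1 − e^−0.944) = 4.95 K.

4.95 K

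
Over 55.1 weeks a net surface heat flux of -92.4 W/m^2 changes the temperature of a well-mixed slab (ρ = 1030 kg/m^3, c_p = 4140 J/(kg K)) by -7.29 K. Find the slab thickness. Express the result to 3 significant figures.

99.1 m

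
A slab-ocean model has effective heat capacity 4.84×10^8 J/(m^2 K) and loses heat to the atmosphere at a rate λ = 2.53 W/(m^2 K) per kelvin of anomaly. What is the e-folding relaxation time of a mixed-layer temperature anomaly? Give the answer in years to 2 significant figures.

6.1 years

Areal heat capacity C = 4.84×10^8 J/(m^2 K) (given).
Relaxation time τ = C / λ = 4.84×10^8 / 2.53 = 1.91×10^8 s.
In years: 1.91×10^8 s / (3.156×10^7 s/year) = 6.06 years.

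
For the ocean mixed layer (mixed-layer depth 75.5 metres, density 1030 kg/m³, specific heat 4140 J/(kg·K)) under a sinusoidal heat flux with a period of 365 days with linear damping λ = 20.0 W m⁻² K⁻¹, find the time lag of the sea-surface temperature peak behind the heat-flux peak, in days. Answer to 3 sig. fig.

73.7 days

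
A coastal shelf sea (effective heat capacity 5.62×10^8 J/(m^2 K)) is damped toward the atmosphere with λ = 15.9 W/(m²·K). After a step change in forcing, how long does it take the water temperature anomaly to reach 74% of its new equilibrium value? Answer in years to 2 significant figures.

Areal heat capacity C = 5.62×10^8 J/(m^2 K) (given).
τ = C / λ = 5.62×10^8 / 15.9 = 3.53×10^7 s.
Fraction reached: 1 − e^(−t/τ) = 0.74 ⇒ t = −τ ln(1 − 0.74) = τ × 1.35.
t = 4.76×10^7 s = 1.51 years.

1.5 years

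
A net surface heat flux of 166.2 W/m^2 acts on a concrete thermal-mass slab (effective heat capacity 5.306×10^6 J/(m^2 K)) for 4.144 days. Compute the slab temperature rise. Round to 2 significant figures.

Areal heat capacity C = 5.306×10^6 J/(m^2 K) (given).
Net heat input Q = F Δt = 166.2 × (4.144 days × 86400 s/day) = 5.95×10^7 J/m².
ΔT = Q / C = 5.95×10^7 / 5.31×10^6 = 11.2 K.

11 K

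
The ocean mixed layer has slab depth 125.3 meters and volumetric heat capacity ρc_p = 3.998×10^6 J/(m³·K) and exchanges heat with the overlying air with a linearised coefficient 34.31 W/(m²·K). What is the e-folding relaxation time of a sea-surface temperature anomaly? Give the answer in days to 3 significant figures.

169 days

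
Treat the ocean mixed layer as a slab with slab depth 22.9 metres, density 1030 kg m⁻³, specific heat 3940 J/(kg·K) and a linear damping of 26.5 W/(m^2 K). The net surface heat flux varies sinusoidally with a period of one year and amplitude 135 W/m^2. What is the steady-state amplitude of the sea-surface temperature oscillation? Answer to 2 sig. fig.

Areal heat capacity C = ρ c_p D = 1030 × 3940 × 22.9 = 9.29×10^7 J/(m^2 K).
Angular frequency ω = 2π / T = 2π / 3.15×10^7 s = 1.99×10^-7 s⁻¹.
√((Cω)² + λ²) = √((18.5)² + 26.5²) = 32.3 W/(m²·K).
Amplitude A = F₀ / √((Cω)²+λ²) = 135 / 32.3 = 4.18 K.

4.2 K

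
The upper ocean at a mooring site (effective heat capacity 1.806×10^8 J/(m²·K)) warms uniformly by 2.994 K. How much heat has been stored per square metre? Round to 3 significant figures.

5.41×10^8

Areal heat capacity C = 1.806×10^8 J/(m²·K) (given).
ΔQ = C ΔT = 1.81×10^8 × 2.994 = 5.41×10^8 J/m².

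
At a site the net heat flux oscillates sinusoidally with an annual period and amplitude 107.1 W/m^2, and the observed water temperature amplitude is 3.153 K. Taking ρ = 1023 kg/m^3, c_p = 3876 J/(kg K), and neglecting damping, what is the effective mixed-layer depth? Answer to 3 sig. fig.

43.0 m

ω = 2π / 3.15×10^7 s = 1.99×10^-7 s⁻¹.
Required C = F₀ / (A ω) = 107.1 / (3.153 × 1.99×10^-7) = 1.70×10^8 J/(m²·K).
D = C / (ρ c_p) = 1.70×10^8 / (1023 × 3876) = 43.0 m.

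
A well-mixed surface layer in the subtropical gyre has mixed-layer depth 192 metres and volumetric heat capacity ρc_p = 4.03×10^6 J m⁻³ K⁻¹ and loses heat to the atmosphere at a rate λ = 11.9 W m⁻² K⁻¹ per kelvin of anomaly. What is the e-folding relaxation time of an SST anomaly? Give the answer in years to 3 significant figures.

Areal heat capacity C = ρc_p × D = 4.03×10^6 × 192 = 7.74×10^8 J m⁻² K⁻¹.
Relaxation time τ = C / λ = 7.74×10^8 / 11.9 = 6.50×10^7 s.
In years: 6.50×10^7 s / (3.156×10^7 s/year) = 2.06 years.

2.06 years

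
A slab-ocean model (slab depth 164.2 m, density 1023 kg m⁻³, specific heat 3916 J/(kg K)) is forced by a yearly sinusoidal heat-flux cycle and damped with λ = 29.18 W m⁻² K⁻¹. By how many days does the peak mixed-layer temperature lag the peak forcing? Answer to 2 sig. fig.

79 days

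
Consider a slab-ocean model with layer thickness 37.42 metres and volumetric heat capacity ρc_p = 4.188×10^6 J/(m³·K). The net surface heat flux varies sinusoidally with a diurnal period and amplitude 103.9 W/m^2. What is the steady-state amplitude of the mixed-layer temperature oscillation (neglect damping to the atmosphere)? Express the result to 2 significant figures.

Areal heat capacity C = ρc_p × D = 4.188×10^6 × 37.42 = 1.57×10^8 J/(m²·K).
Angular frequency ω = 2π / T = 2π / 86400 s = 7.27×10^-5 s⁻¹.
Cω = 1.57×10^8 × 7.27×10^-5 = 11400 W/(m²·K).
Amplitude A = F₀ / (Cω) = 103.9 / 11400 = 0.00912 K.

0.0091 K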